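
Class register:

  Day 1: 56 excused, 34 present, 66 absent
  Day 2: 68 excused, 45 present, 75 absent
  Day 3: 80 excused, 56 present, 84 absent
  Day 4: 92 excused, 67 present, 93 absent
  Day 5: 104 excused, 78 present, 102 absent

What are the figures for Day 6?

Excused: +12 each step; 56, 68, 80, 92, 104 → 116.
Present: +11 each step, so 34, 45, 56, 67, 78 → 89.
Absent: +9 each step; 66, 75, 84, 93, 102 → 111.
Combining the parts gives 116 excused, 89 present, 111 absent.

116 excused, 89 present, 111 absent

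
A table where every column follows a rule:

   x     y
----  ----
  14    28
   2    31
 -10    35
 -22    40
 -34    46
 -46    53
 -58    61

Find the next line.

For the column x, −12 each step: 14, 2, -10, -22, -34, -46, -58 → -70.
Column y — differences are 3, 4, 5, … (increasing by 1 each time): 28, 31, 35, 40, 46, 53, 61 → 70.
Putting it together: -70  70.

-70  70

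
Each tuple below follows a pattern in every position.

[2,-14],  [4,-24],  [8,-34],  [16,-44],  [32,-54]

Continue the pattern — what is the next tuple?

[64,-64]

First slot: ×2 each step, so 2, 4, 8, 16, 32 → 64.
Second slot: -14, -24, -34, -44, -54 → -64 (−10 each step).
Combining the parts gives [64,-64].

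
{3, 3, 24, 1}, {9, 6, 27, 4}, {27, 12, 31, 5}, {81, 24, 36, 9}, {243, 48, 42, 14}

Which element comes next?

{729, 96, 49, 23}

First value — ×3 each step: 3, 9, 27, 81, 243 → 729.
Second value: 3, 6, 12, 24, 48 → 96 (×2 each step).
For the third value, differences are 3, 4, 5, … (increasing by 1 each time): 24, 27, 31, 36, 42 → 49.
Fourth value — each term is the sum of the two before it: 1, 4, 5, 9, 14 → 23.
Combining the parts gives {729, 96, 49, 23}.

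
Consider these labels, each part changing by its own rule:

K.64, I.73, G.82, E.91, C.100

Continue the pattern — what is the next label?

A.109

Letter: K, I, G, E, C → A (letters move back 2 places in the alphabet).
Second component — +9 each step: 64, 73, 82, 91, 100 → 109.
Putting it together: A.109.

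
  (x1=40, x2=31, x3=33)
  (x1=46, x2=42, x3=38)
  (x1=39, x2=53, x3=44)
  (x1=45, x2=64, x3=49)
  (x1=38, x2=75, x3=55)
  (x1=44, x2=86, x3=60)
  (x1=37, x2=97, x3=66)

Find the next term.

For the x1, alternating steps +6, −7, +6, −7, …: 40, 46, 39, 45, 38, 44, 37 → 43.
X2: +11 each step, so 31, 42, 53, 64, 75, 86, 97 → 108.
X3: 33, 38, 44, 49, 55, 60, 66 → 71 (alternating steps +5, +6, +5, +6, …).
Putting it together: (x1=43, x2=108, x3=71).

(x1=43, x2=108, x3=71)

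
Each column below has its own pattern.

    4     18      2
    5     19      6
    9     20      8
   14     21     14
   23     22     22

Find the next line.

First component goes 4, 5, 9, 14, 23 → 37 (each term is the sum of the two before it).
Second component — +1 each step: 18, 19, 20, 21, 22 → 23.
For the third component, each term is the sum of the two before it: 2, 6, 8, 14, 22 → 36.
Putting it together: 37  23  36.

37  23  36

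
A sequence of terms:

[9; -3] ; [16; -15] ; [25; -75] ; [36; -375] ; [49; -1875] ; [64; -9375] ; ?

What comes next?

[81; -46875]

For the first component, perfect squares: 3², 4², 5², …: 9, 16, 25, 36, 49, 64 → 81.
Second component goes -3, -15, -75, -375, -1875, -9375 → -46875 (×5 each step).
So the next term is [81; -46875].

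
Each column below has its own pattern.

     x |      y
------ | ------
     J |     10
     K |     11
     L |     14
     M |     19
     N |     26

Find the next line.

O  35

Column x: letters move forward 1 place in the alphabet, so J, K, L, M, N → O.
Column y goes 10, 11, 14, 19, 26 → 35 (differences are 1, 3, 5, … (increasing by 2 each time)).
Combining the parts gives O  35.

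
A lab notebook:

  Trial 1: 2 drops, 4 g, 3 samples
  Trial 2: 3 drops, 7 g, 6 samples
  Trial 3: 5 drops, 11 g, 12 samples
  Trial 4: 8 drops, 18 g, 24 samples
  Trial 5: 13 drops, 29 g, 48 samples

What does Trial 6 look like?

Drops — each term is the sum of the two before it: 2, 3, 5, 8, 13 → 21.
G: 4, 7, 11, 18, 29 → 47 (each term is the sum of the two before it).
Samples goes 3, 6, 12, 24, 48 → 96 (×2 each step).
So the next row is 21 drops, 47 g, 96 samples.

21 drops, 47 g, 96 samples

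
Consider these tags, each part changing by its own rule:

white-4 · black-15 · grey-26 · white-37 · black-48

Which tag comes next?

Shade goes white, black, grey, white, black → grey (repeats white → black → grey).
For the second component, +11 each step: 4, 15, 26, 37, 48 → 59.
Combining the parts gives grey-59.

grey-59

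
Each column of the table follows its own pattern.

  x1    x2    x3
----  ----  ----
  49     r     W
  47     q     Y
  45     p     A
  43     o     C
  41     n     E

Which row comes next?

For the column x1, −2 each step: 49, 47, 45, 43, 41 → 39.
Column x2: letters move back 1 place in the alphabet, so r, q, p, o, n → m.
Column x3: W, Y, A, C, E → G (letters move forward 2 places in the alphabet, wrapping Z→A).
Putting it together: 39  m  G.

39  m  G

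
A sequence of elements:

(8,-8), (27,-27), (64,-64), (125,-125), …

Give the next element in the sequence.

(216,-216)

First coordinate: perfect cubes: 2³, 3³, 4³, …; 8, 27, 64, 125 → 216.
Second coordinate goes -8, -27, -64, -125 → -216 (always the negative of the first coordinate).
So the next element is (216,-216).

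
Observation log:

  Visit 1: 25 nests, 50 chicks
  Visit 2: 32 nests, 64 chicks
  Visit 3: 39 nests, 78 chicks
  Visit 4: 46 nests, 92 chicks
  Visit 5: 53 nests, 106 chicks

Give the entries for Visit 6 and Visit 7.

60 nests, 120 chicks; 67 nests, 134 chicks

Nests: 25, 32, 39, 46, 53 → 60 → 67 (+7 each step).
Chicks: always 2 × the nests, so 50, 64, 78, 92, 106 → 120 → 134.
So the next two records are 60 nests, 120 chicks and 67 nests, 134 chicks.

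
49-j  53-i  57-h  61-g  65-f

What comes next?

69-e

First component: +4 each step, so 49, 53, 57, 61, 65 → 69.
Letter: letters move back 1 place in the alphabet, so j, i, h, g, f → e.
So the next token is 69-e.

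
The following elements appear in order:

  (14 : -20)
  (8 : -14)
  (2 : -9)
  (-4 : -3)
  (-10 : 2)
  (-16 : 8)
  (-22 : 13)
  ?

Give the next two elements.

First entry goes 14, 8, 2, -4, -10, -16, -22 → -28 → -34 (−6 each step).
Second entry: -20, -14, -9, -3, 2, 8, 13 → 19 → 24 (alternating steps +6, +5, +6, +5, …).
Putting the parts together: (-28 : 19) and then (-34 : 24).

(-28 : 19), (-34 : 24)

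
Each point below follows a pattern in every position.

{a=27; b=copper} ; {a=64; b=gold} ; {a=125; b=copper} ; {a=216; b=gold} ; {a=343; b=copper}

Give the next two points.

A: perfect cubes: 3³, 4³, 5³, …, so 27, 64, 125, 216, 343 → 512 → 729.
B goes copper, gold, copper, gold, copper → gold → copper (alternates copper ↔ gold).
So the next two points are {a=512; b=gold} and {a=729; b=copper}.

{a=512; b=gold}, {a=729; b=copper}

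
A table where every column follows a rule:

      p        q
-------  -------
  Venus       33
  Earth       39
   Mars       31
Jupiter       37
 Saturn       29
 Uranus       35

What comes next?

Column p: runs through the planets Mercury→Neptune; Venus, Earth, Mars, Jupiter, Saturn, Uranus → Neptune.
Column q: alternating steps +6, −8, +6, −8, …; 33, 39, 31, 37, 29, 35 → 27.
Putting it together: Neptune  27.

Neptune  27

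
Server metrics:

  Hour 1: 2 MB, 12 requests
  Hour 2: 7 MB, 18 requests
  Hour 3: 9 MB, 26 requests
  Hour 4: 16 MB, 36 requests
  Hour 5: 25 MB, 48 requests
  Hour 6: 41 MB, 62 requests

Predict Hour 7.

66 MB, 78 requests

For the MB, each term is the sum of the two before it: 2, 7, 9, 16, 25, 41 → 66.
For the requests, differences are 6, 8, 10, … (increasing by 2 each time): 12, 18, 26, 36, 48, 62 → 78.
Combining the parts gives 66 MB, 78 requests.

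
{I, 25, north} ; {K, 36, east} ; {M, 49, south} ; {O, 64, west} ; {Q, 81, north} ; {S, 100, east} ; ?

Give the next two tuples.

Letter: letters move forward 2 places in the alphabet; I, K, M, O, Q, S → U → W.
Second slot: perfect squares: 5², 6², 7², …, so 25, 36, 49, 64, 81, 100 → 121 → 144.
For the direction, repeats north → east → south → west: north, east, south, west, north, east → south → west.
So the next two tuples are {U, 121, south} and {W, 144, west}.

{U, 121, south}, {W, 144, west}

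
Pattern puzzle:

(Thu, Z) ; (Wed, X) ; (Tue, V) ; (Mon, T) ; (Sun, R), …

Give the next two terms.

(Sat, P), (Fri, N)

Day goes Thu, Wed, Tue, Mon, Sun → Sat → Fri (runs backward through the weekdays Mon→Sun).
Letter: letters move back 2 places in the alphabet; Z, X, V, T, R → P → N.
Putting the parts together: (Sat, P) and then (Fri, N).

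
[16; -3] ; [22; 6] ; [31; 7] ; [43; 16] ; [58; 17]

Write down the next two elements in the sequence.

First slot — differences are 6, 9, 12, … (increasing by 3 each time): 16, 22, 31, 43, 58 → 76 → 97.
Second slot: alternating steps +9, +1, +9, +1, …, so -3, 6, 7, 16, 17 → 26 → 27.
So the next two elements are [76; 26] and [97; 27].

[76; 26], [97; 27]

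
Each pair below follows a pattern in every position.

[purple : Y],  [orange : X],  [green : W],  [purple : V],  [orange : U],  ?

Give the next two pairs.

Colour: repeats purple → orange → green; purple, orange, green, purple, orange → green → purple.
For the letter, letters move back 1 place in the alphabet: Y, X, W, V, U → T → S.
So the next two pairs are [green : T] and [purple : S].

[green : T], [purple : S]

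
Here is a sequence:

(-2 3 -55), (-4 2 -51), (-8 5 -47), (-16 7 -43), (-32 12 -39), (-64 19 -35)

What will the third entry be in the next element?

-31

For the third entry, +4 each step: -55, -51, -47, -43, -39, -35 → -31.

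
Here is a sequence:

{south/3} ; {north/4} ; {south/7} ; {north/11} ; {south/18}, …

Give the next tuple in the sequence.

Direction: south, north, south, north, south → north (alternates south ↔ north).
Second entry: each term is the sum of the two before it, so 3, 4, 7, 11, 18 → 29.
Putting it together: {north/29}.

{north/29}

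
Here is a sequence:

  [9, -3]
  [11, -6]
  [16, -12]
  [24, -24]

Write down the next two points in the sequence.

First entry: differences are 2, 5, 8, … (increasing by 3 each time); 9, 11, 16, 24 → 35 → 49.
Second entry goes -3, -6, -12, -24 → -48 → -96 (×2 each step).
So the next two points are [35, -48] and [49, -96].

[35, -48], [49, -96]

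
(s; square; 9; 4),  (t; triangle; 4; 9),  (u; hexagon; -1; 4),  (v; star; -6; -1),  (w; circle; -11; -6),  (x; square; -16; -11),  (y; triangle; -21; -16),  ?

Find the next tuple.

(z; hexagon; -26; -21)

Letter: letters move forward 1 place in the alphabet; s, t, u, v, w, x, y → z.
Shape: square, triangle, hexagon, star, circle, square, triangle → hexagon (repeats square → triangle → hexagon → star → circle).
Third slot: 9, 4, -1, -6, -11, -16, -21 → -26 (−5 each step).
Fourth slot — always the previous value of the third slot: 4, 9, 4, -1, -6, -11, -16 → -21.
So the next tuple is (z; hexagon; -26; -21).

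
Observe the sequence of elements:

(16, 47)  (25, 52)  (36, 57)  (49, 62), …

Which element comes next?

(64, 67)

First part: perfect squares: 4², 5², 6², …, so 16, 25, 36, 49 → 64.
Second part goes 47, 52, 57, 62 → 67 (+5 each step).
Combining the parts gives (64, 67).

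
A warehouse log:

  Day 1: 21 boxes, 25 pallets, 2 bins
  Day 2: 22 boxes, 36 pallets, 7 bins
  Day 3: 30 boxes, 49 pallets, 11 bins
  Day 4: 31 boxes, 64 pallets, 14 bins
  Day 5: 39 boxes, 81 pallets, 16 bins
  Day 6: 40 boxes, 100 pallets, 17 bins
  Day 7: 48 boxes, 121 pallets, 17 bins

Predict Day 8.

49 boxes, 144 pallets, 16 bins

Boxes: alternating steps +1, +8, +1, +8, …; 21, 22, 30, 31, 39, 40, 48 → 49.
Pallets: perfect squares: 5², 6², 7², …; 25, 36, 49, 64, 81, 100, 121 → 144.
Bins goes 2, 7, 11, 14, 16, 17, 17 → 16 (differences are 5, 4, 3, … (decreasing by 1 each time)).
So the next row is 49 boxes, 144 pallets, 16 bins.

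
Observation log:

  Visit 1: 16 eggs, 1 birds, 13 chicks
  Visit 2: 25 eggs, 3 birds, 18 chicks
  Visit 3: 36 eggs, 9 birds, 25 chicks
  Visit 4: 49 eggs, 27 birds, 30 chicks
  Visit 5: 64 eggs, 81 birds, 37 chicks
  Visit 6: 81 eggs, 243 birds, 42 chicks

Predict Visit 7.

Eggs: 16, 25, 36, 49, 64, 81 → 100 (perfect squares: 4², 5², 6², …).
Birds — ×3 each step: 1, 3, 9, 27, 81, 243 → 729.
Chicks goes 13, 18, 25, 30, 37, 42 → 49 (alternating steps +5, +7, +5, +7, …).
Putting it together: 100 eggs, 729 birds, 49 chicks.

100 eggs, 729 birds, 49 chicks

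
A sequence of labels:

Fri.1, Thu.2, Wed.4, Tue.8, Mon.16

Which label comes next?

Day: runs backward through the weekdays Mon→Sun; Fri, Thu, Wed, Tue, Mon → Sun.
Second component: ×2 each step, so 1, 2, 4, 8, 16 → 32.
So the next label is Sun.32.

Sun.32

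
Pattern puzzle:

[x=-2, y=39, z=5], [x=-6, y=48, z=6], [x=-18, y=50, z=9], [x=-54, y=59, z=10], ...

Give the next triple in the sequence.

[x=-162, y=61, z=13]

X: -2, -6, -18, -54 → -162 (×3 each step).
Y goes 39, 48, 50, 59 → 61 (alternating steps +9, +2, +9, +2, …).
Z: 5, 6, 9, 10 → 13 (alternating steps +1, +3, +1, +3, …).
Combining the parts gives [x=-162, y=61, z=13].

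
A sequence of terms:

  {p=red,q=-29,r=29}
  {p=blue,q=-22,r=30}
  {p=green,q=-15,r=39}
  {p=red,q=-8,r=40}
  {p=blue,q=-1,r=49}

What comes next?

{p=green,q=6,r=50}

P — repeats red → blue → green: red, blue, green, red, blue → green.
Q goes -29, -22, -15, -8, -1 → 6 (+7 each step).
R — alternating steps +1, +9, +1, +9, …: 29, 30, 39, 40, 49 → 50.
Combining the parts gives {p=green,q=6,r=50}.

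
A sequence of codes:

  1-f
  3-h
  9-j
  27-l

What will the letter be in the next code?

First component: 1, 3, 9, 27 → 81 (×3 each step).
Letter: letters move forward 2 places in the alphabet; f, h, j, l → n.

n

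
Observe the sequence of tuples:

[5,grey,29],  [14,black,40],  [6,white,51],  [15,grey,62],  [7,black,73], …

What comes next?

[16,white,84]

First value: alternating steps +9, −8, +9, −8, …; 5, 14, 6, 15, 7 → 16.
Shade goes grey, black, white, grey, black → white (repeats grey → black → white).
Third value: +11 each step; 29, 40, 51, 62, 73 → 84.
So the next tuple is [16,white,84].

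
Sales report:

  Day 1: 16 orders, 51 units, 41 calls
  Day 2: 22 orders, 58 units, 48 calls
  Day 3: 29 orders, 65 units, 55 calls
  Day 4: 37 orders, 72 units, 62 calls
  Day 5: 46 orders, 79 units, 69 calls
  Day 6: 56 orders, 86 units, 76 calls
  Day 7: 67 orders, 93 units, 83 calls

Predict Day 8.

Orders goes 16, 22, 29, 37, 46, 56, 67 → 79 (differences are 6, 7, 8, … (increasing by 1 each time)).
Units goes 51, 58, 65, 72, 79, 86, 93 → 100 (+7 each step).
Calls: 41, 48, 55, 62, 69, 76, 83 → 90 (always 10 less than the units).
So the next line is 79 orders, 100 units, 90 calls.

79 orders, 100 units, 90 calls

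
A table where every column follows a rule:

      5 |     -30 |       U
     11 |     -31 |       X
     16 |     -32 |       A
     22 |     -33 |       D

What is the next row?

27  -34  G

First component goes 5, 11, 16, 22 → 27 (alternating steps +6, +5, +6, +5, …).
Second component: −1 each step; -30, -31, -32, -33 → -34.
Letter — letters move forward 3 places in the alphabet, wrapping Z→A: U, X, A, D → G.
Putting it together: 27  -34  G.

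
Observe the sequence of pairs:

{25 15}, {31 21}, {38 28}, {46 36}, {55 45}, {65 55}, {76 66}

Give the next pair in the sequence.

For the first component, differences are 6, 7, 8, … (increasing by 1 each time): 25, 31, 38, 46, 55, 65, 76 → 88.
Second component — always 10 less than the first component: 15, 21, 28, 36, 45, 55, 66 → 78.
Putting it together: {88 78}.

{88 78}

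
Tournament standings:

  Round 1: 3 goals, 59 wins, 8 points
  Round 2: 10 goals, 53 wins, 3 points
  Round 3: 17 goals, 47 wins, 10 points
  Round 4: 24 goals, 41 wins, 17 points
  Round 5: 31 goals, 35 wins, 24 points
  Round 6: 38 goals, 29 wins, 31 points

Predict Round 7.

Goals: 3, 10, 17, 24, 31, 38 → 45 (+7 each step).
Wins: −6 each step; 59, 53, 47, 41, 35, 29 → 23.
Points: always the previous value of the goals, so 8, 3, 10, 17, 24, 31 → 38.
Putting it together: 45 goals, 23 wins, 38 points.

45 goals, 23 wins, 38 points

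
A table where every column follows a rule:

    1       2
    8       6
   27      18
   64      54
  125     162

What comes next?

216  486

First component: perfect cubes: 1³, 2³, 3³, …; 1, 8, 27, 64, 125 → 216.
Second component — ×3 each step: 2, 6, 18, 54, 162 → 486.
Combining the parts gives 216  486.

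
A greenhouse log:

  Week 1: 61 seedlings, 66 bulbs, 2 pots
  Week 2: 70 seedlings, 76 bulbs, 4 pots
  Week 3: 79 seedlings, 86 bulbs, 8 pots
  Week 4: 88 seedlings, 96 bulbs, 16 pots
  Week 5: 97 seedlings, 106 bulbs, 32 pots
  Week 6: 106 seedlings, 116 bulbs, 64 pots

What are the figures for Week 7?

115 seedlings, 126 bulbs, 128 pots

Seedlings: +9 each step, so 61, 70, 79, 88, 97, 106 → 115.
Bulbs — +10 each step: 66, 76, 86, 96, 106, 116 → 126.
Pots — ×2 each step: 2, 4, 8, 16, 32, 64 → 128.
Combining the parts gives 115 seedlings, 126 bulbs, 128 pots.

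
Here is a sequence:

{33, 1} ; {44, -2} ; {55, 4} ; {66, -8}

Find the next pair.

{77, 16}

First coordinate: +11 each step; 33, 44, 55, 66 → 77.
Second coordinate: ×(-2) each step, so 1, -2, 4, -8 → 16.
Putting it together: {77, 16}.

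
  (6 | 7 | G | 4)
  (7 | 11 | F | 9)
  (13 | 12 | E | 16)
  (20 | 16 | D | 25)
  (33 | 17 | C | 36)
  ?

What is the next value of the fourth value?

49

Fourth value: perfect squares: 2², 3², 4², …; 4, 9, 16, 25, 36 → 49.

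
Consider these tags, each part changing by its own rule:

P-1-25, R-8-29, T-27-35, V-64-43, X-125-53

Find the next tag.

Z-216-65

For the letter, letters move forward 2 places in the alphabet: P, R, T, V, X → Z.
Second component — perfect cubes: 1³, 2³, 3³, …: 1, 8, 27, 64, 125 → 216.
For the third component, differences are 4, 6, 8, … (increasing by 2 each time): 25, 29, 35, 43, 53 → 65.
Combining the parts gives Z-216-65.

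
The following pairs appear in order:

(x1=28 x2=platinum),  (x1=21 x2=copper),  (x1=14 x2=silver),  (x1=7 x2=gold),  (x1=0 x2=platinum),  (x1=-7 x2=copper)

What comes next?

(x1=-14 x2=silver)

X1 — −7 each step: 28, 21, 14, 7, 0, -7 → -14.
X2: repeats platinum → copper → silver → gold; platinum, copper, silver, gold, platinum, copper → silver.
Putting it together: (x1=-14 x2=silver).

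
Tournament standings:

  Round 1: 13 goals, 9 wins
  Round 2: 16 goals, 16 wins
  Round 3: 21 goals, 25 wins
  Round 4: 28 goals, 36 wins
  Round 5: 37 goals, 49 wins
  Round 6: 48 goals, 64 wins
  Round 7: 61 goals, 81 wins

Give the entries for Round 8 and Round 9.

Goals goes 13, 16, 21, 28, 37, 48, 61 → 76 → 93 (differences are 3, 5, 7, … (increasing by 2 each time)).
Wins: 9, 16, 25, 36, 49, 64, 81 → 100 → 121 (perfect squares: 3², 4², 5², …).
Putting the parts together: 76 goals, 100 wins and then 93 goals, 121 wins.

76 goals, 100 wins; 93 goals, 121 wins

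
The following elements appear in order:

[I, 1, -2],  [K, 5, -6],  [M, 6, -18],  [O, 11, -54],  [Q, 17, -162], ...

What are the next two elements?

[S, 28, -486], [U, 45, -1458]

Letter: letters move forward 2 places in the alphabet; I, K, M, O, Q → S → U.
Second part: 1, 5, 6, 11, 17 → 28 → 45 (each term is the sum of the two before it).
Third part goes -2, -6, -18, -54, -162 → -486 → -1458 (×3 each step).
So the next two elements are [S, 28, -486] and [U, 45, -1458].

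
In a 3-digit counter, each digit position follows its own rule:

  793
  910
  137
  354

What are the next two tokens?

571 then 798

First digit: +2 each step, mod 10, so 7, 9, 1, 3 → 5 → 7.
Second digit goes 9, 1, 3, 5 → 7 → 9 (+2 each step, mod 10).
Third digit: 3, 0, 7, 4 → 1 → 8 (−3 each step, mod 10).
Putting the parts together: 571 and then 798.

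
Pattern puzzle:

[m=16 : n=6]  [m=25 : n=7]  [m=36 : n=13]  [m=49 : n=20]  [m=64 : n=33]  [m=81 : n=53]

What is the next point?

M goes 16, 25, 36, 49, 64, 81 → 100 (perfect squares: 4², 5², 6², …).
N goes 6, 7, 13, 20, 33, 53 → 86 (each term is the sum of the two before it).
Combining the parts gives [m=100 : n=86].

[m=100 : n=86]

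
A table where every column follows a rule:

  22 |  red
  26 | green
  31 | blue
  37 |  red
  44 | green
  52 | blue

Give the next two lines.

61  red; 71  green

First component — differences are 4, 5, 6, … (increasing by 1 each time): 22, 26, 31, 37, 44, 52 → 61 → 71.
Colour goes red, green, blue, red, green, blue → red → green (repeats red → green → blue).
So the next two lines are 61  red and 71  green.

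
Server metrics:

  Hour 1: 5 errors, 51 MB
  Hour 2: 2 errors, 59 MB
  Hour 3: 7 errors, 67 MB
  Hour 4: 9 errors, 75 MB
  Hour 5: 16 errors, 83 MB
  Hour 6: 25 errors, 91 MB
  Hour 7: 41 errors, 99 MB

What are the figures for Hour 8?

Errors goes 5, 2, 7, 9, 16, 25, 41 → 66 (each term is the sum of the two before it).
For the MB, +8 each step: 51, 59, 67, 75, 83, 91, 99 → 107.
Putting it together: 66 errors, 107 MB.

66 errors, 107 MB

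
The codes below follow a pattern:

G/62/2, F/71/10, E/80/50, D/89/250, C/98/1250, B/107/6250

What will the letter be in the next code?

A

For the letter, letters move back 1 place in the alphabet: G, F, E, D, C, B → A.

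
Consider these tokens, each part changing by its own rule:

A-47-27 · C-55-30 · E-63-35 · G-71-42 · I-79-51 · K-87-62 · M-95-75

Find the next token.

O-103-90

For the letter, letters move forward 2 places in the alphabet: A, C, E, G, I, K, M → O.
Second component: +8 each step; 47, 55, 63, 71, 79, 87, 95 → 103.
Third component goes 27, 30, 35, 42, 51, 62, 75 → 90 (differences are 3, 5, 7, … (increasing by 2 each time)).
Putting it together: O-103-90.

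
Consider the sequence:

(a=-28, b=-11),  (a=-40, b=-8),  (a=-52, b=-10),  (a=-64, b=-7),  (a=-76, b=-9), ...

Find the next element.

A: −12 each step, so -28, -40, -52, -64, -76 → -88.
B: alternating steps +3, −2, +3, −2, …, so -11, -8, -10, -7, -9 → -6.
Combining the parts gives (a=-88, b=-6).

(a=-88, b=-6)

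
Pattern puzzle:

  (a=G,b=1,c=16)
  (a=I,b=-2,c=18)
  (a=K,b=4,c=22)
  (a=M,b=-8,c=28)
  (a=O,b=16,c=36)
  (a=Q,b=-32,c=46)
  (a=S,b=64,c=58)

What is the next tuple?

A: letters move forward 2 places in the alphabet; G, I, K, M, O, Q, S → U.
B: ×(-2) each step; 1, -2, 4, -8, 16, -32, 64 → -128.
C: differences are 2, 4, 6, … (increasing by 2 each time); 16, 18, 22, 28, 36, 46, 58 → 72.
Putting it together: (a=U,b=-128,c=72).

(a=U,b=-128,c=72)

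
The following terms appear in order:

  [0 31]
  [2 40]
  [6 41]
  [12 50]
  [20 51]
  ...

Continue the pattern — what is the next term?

First coordinate: 0, 2, 6, 12, 20 → 30 (differences are 2, 4, 6, … (increasing by 2 each time)).
Second coordinate — alternating steps +9, +1, +9, +1, …: 31, 40, 41, 50, 51 → 60.
So the next term is [30 60].

[30 60]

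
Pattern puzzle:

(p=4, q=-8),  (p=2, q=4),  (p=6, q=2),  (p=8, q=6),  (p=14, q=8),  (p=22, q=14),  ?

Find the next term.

(p=36, q=22)

P goes 4, 2, 6, 8, 14, 22 → 36 (each term is the sum of the two before it).
Q goes -8, 4, 2, 6, 8, 14 → 22 (always the previous value of the p).
So the next term is (p=36, q=22).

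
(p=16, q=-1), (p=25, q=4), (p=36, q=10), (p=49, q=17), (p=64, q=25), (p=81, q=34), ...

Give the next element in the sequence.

P: perfect squares: 4², 5², 6², …, so 16, 25, 36, 49, 64, 81 → 100.
Q — differences are 5, 6, 7, … (increasing by 1 each time): -1, 4, 10, 17, 25, 34 → 44.
Putting it together: (p=100, q=44).

(p=100, q=44)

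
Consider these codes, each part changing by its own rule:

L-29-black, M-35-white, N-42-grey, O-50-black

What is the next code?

P-59-white

Letter: letters move forward 1 place in the alphabet, so L, M, N, O → P.
Second component: differences are 6, 7, 8, … (increasing by 1 each time), so 29, 35, 42, 50 → 59.
Shade: repeats black → white → grey, so black, white, grey, black → white.
So the next code is P-59-white.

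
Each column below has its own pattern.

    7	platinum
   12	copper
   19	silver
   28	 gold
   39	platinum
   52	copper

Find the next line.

First component: differences are 5, 7, 9, … (increasing by 2 each time), so 7, 12, 19, 28, 39, 52 → 67.
Metal goes platinum, copper, silver, gold, platinum, copper → silver (repeats platinum → copper → silver → gold).
Putting it together: 67  silver.

67  silver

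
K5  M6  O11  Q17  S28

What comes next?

U45

For the letter, letters move forward 2 places in the alphabet: K, M, O, Q, S → U.
Second component: each term is the sum of the two before it, so 5, 6, 11, 17, 28 → 45.
Putting it together: U45.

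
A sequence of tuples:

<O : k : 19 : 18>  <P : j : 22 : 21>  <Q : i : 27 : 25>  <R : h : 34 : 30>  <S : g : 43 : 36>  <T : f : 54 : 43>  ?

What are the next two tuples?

<U : e : 67 : 51>, <V : d : 82 : 60>

First letter: O, P, Q, R, S, T → U → V (letters move forward 1 place in the alphabet).
Second letter — letters move back 1 place in the alphabet: k, j, i, h, g, f → e → d.
Third slot: differences are 3, 5, 7, … (increasing by 2 each time); 19, 22, 27, 34, 43, 54 → 67 → 82.
Fourth slot — differences are 3, 4, 5, … (increasing by 1 each time): 18, 21, 25, 30, 36, 43 → 51 → 60.
So the next two tuples are <U : e : 67 : 51> and <V : d : 82 : 60>.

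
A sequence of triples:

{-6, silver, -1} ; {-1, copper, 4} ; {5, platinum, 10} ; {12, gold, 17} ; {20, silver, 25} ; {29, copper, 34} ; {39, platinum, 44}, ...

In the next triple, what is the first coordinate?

50

First coordinate: differences are 5, 6, 7, … (increasing by 1 each time); -6, -1, 5, 12, 20, 29, 39 → 50.
Metal — repeats silver → copper → platinum → gold: silver, copper, platinum, gold, silver, copper, platinum → gold.
Third coordinate: always 5 more than the first coordinate; -1, 4, 10, 17, 25, 34, 44 → 55.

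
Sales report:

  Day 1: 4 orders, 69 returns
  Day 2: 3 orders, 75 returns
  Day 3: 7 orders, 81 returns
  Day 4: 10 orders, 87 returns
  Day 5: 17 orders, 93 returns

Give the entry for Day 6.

Orders: each term is the sum of the two before it, so 4, 3, 7, 10, 17 → 27.
Returns: +6 each step; 69, 75, 81, 87, 93 → 99.
Putting it together: 27 orders, 99 returns.

27 orders, 99 returns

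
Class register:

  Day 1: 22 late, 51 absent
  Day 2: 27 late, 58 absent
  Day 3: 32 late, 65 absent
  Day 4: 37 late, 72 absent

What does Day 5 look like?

Late: 22, 27, 32, 37 → 42 (+5 each step).
Absent: 51, 58, 65, 72 → 79 (+7 each step).
Putting it together: 42 late, 79 absent.

42 late, 79 absent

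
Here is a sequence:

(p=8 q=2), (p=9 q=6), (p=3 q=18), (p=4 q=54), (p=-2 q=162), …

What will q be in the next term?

486

Q: 2, 6, 18, 54, 162 → 486 (×3 each step).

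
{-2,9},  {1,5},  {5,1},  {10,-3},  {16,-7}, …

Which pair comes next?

{23,-11}

First part: differences are 3, 4, 5, … (increasing by 1 each time); -2, 1, 5, 10, 16 → 23.
Second part: −4 each step, so 9, 5, 1, -3, -7 → -11.
So the next pair is {23,-11}.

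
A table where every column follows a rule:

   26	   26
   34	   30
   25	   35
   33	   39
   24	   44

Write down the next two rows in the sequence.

32  48; 23  53

For the first component, alternating steps +8, −9, +8, −9, …: 26, 34, 25, 33, 24 → 32 → 23.
Second component: alternating steps +4, +5, +4, +5, …; 26, 30, 35, 39, 44 → 48 → 53.
So the next two rows are 32  48 and 23  53.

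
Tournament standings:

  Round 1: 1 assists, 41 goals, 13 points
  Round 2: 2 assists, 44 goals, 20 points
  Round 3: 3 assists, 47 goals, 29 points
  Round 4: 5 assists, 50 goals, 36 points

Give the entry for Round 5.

8 assists, 53 goals, 45 points

Assists: 1, 2, 3, 5 → 8 (each term is the sum of the two before it).
Goals — +3 each step: 41, 44, 47, 50 → 53.
Points: alternating steps +7, +9, +7, +9, …; 13, 20, 29, 36 → 45.
Putting it together: 8 assists, 53 goals, 45 points.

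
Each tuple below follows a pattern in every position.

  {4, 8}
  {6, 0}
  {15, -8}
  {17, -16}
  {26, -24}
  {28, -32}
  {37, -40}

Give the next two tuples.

For the first entry, alternating steps +2, +9, +2, +9, …: 4, 6, 15, 17, 26, 28, 37 → 39 → 48.
Second entry goes 8, 0, -8, -16, -24, -32, -40 → -48 → -56 (−8 each step).
So the next two tuples are {39, -48} and {48, -56}.

{39, -48}, {48, -56}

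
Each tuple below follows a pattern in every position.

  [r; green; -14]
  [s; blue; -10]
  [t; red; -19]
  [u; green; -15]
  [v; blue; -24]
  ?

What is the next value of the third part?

Third part: alternating steps +4, −9, +4, −9, …; -14, -10, -19, -15, -24 → -20.

-20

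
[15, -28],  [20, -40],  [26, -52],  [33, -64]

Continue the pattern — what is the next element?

[41, -76]

First entry goes 15, 20, 26, 33 → 41 (differences are 5, 6, 7, … (increasing by 1 each time)).
Second entry: -28, -40, -52, -64 → -76 (−12 each step).
Combining the parts gives [41, -76].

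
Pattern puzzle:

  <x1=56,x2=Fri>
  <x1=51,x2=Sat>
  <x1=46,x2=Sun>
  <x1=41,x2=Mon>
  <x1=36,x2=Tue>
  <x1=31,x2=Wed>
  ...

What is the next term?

X1: 56, 51, 46, 41, 36, 31 → 26 (−5 each step).
For the x2, runs through the weekdays Mon→Sun: Fri, Sat, Sun, Mon, Tue, Wed → Thu.
Putting it together: <x1=26,x2=Thu>.

<x1=26,x2=Thu>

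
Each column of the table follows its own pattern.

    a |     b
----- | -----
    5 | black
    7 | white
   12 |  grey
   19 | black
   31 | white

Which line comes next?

Column a goes 5, 7, 12, 19, 31 → 50 (each term is the sum of the two before it).
Column b goes black, white, grey, black, white → grey (repeats black → white → grey).
Putting it together: 50  grey.

50  grey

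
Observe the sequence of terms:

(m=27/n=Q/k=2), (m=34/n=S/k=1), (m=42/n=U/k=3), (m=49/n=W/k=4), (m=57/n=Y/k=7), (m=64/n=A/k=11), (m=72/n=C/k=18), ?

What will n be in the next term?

N goes Q, S, U, W, Y, A, C → E (letters move forward 2 places in the alphabet, wrapping Z→A).

E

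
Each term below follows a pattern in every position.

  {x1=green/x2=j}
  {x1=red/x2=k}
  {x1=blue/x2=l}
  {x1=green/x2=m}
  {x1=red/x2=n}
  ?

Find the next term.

For the x1, repeats green → red → blue: green, red, blue, green, red → blue.
For the x2, letters move forward 1 place in the alphabet: j, k, l, m, n → o.
So the next term is {x1=blue/x2=o}.

{x1=blue/x2=o}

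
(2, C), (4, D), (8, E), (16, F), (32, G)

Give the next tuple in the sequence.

(64, H)

First value — ×2 each step: 2, 4, 8, 16, 32 → 64.
Letter: letters move forward 1 place in the alphabet, so C, D, E, F, G → H.
Putting it together: (64, H).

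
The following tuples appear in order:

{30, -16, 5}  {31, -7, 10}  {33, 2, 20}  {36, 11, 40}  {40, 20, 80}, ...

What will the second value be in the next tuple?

29

Second value: -16, -7, 2, 11, 20 → 29 (+9 each step).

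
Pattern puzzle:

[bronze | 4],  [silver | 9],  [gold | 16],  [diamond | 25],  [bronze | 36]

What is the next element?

[silver | 49]

Rank: bronze, silver, gold, diamond, bronze → silver (repeats bronze → silver → gold → diamond).
Second entry: perfect squares: 2², 3², 4², …, so 4, 9, 16, 25, 36 → 49.
So the next element is [silver | 49].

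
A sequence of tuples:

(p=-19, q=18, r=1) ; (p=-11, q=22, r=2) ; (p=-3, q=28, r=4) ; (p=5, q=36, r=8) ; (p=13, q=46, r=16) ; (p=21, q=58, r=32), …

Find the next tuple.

P goes -19, -11, -3, 5, 13, 21 → 29 (+8 each step).
Q: 18, 22, 28, 36, 46, 58 → 72 (differences are 4, 6, 8, … (increasing by 2 each time)).
R: 1, 2, 4, 8, 16, 32 → 64 (×2 each step).
So the next tuple is (p=29, q=72, r=64).

(p=29, q=72, r=64)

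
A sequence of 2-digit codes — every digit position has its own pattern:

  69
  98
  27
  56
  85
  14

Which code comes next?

First digit: +3 each step, mod 10; 6, 9, 2, 5, 8, 1 → 4.
For the second digit, −1 each step, mod 10: 9, 8, 7, 6, 5, 4 → 3.
So the next code is 43.

43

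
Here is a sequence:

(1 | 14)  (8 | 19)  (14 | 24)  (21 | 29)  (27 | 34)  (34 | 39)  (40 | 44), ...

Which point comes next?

(47 | 49)

First coordinate goes 1, 8, 14, 21, 27, 34, 40 → 47 (alternating steps +7, +6, +7, +6, …).
Second coordinate: +5 each step, so 14, 19, 24, 29, 34, 39, 44 → 49.
Putting it together: (47 | 49).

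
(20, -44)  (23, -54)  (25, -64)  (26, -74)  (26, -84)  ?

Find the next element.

First entry — differences are 3, 2, 1, … (decreasing by 1 each time): 20, 23, 25, 26, 26 → 25.
For the second entry, −10 each step: -44, -54, -64, -74, -84 → -94.
Combining the parts gives (25, -94).

(25, -94)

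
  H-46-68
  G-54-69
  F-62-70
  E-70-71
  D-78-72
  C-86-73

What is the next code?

Letter: letters move back 1 place in the alphabet, so H, G, F, E, D, C → B.
Second component goes 46, 54, 62, 70, 78, 86 → 94 (+8 each step).
Third component — +1 each step: 68, 69, 70, 71, 72, 73 → 74.
So the next code is B-94-74.

B-94-74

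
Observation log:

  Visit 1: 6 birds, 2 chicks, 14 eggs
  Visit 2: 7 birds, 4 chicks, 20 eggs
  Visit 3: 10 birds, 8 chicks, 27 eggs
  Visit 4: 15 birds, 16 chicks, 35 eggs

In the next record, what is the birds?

Birds goes 6, 7, 10, 15 → 22 (differences are 1, 3, 5, … (increasing by 2 each time)).

22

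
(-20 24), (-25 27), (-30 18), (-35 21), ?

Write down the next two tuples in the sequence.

(-40 12), (-45 15)

First component: −5 each step; -20, -25, -30, -35 → -40 → -45.
Second component — alternating steps +3, −9, +3, −9, …: 24, 27, 18, 21 → 12 → 15.
So the next two tuples are (-40 12) and (-45 15).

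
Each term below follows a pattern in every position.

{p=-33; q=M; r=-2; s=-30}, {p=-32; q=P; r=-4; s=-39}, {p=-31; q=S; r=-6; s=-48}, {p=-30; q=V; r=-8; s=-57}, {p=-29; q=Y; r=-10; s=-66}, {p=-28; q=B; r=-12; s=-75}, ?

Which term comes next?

P: -33, -32, -31, -30, -29, -28 → -27 (+1 each step).
Q — letters move forward 3 places in the alphabet, wrapping Z→A: M, P, S, V, Y, B → E.
For the r, −2 each step: -2, -4, -6, -8, -10, -12 → -14.
For the s, −9 each step: -30, -39, -48, -57, -66, -75 → -84.
Putting it together: {p=-27; q=E; r=-14; s=-84}.

{p=-27; q=E; r=-14; s=-84}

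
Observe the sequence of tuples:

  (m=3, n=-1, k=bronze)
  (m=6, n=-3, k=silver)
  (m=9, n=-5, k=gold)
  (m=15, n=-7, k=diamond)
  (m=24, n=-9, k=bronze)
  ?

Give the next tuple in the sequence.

For the m, each term is the sum of the two before it: 3, 6, 9, 15, 24 → 39.
N: −2 each step; -1, -3, -5, -7, -9 → -11.
K: repeats bronze → silver → gold → diamond, so bronze, silver, gold, diamond, bronze → silver.
So the next tuple is (m=39, n=-11, k=silver).

(m=39, n=-11, k=silver)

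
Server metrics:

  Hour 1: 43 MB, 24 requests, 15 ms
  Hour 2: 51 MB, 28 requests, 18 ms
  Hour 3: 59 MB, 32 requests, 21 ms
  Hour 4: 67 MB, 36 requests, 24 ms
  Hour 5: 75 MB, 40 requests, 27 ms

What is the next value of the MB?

83

MB goes 43, 51, 59, 67, 75 → 83 (+8 each step).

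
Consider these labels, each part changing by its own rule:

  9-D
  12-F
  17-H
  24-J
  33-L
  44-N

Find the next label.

First component: differences are 3, 5, 7, … (increasing by 2 each time); 9, 12, 17, 24, 33, 44 → 57.
Letter goes D, F, H, J, L, N → P (letters move forward 2 places in the alphabet).
Putting it together: 57-P.

57-P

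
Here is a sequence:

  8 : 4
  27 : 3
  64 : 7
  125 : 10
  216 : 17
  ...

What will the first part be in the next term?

343

First part: perfect cubes: 2³, 3³, 4³, …; 8, 27, 64, 125, 216 → 343.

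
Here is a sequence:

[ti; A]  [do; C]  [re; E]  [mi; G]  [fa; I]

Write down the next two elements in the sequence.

For the note, runs through the solfège scale do→ti: ti, do, re, mi, fa → sol → la.
Letter — letters move forward 2 places in the alphabet: A, C, E, G, I → K → M.
So the next two elements are [sol; K] and [la; M].

[sol; K], [la; M]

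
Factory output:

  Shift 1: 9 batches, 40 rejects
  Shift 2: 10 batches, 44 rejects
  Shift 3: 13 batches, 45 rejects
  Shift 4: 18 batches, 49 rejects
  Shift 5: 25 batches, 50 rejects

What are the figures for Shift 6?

Batches: differences are 1, 3, 5, … (increasing by 2 each time), so 9, 10, 13, 18, 25 → 34.
For the rejects, alternating steps +4, +1, +4, +1, …: 40, 44, 45, 49, 50 → 54.
Combining the parts gives 34 batches, 54 rejects.

34 batches, 54 rejects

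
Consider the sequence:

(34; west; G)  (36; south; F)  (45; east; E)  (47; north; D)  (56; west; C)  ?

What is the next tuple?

First coordinate: 34, 36, 45, 47, 56 → 58 (alternating steps +2, +9, +2, +9, …).
Direction: repeats west → south → east → north; west, south, east, north, west → south.
Letter: letters move back 1 place in the alphabet; G, F, E, D, C → B.
So the next tuple is (58; south; B).

(58; south; B)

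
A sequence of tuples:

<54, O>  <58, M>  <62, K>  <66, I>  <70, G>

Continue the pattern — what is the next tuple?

For the first coordinate, +4 each step: 54, 58, 62, 66, 70 → 74.
Letter goes O, M, K, I, G → E (letters move back 2 places in the alphabet).
So the next tuple is <74, E>.

<74, E>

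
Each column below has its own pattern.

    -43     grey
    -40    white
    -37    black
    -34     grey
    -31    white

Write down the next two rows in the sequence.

-28  black; -25  grey

First component: +3 each step, so -43, -40, -37, -34, -31 → -28 → -25.
Shade: grey, white, black, grey, white → black → grey (repeats grey → white → black).
Putting the parts together: -28  black and then -25  grey.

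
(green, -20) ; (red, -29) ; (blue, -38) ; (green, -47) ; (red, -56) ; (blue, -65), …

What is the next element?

Colour: repeats green → red → blue, so green, red, blue, green, red, blue → green.
Second coordinate: -20, -29, -38, -47, -56, -65 → -74 (−9 each step).
Combining the parts gives (green, -74).

(green, -74)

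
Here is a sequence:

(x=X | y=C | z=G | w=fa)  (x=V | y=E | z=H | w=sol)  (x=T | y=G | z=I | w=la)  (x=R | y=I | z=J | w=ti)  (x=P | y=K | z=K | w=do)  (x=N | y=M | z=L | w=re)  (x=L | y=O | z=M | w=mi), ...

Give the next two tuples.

X: letters move back 2 places in the alphabet; X, V, T, R, P, N, L → J → H.
Y — letters move forward 2 places in the alphabet: C, E, G, I, K, M, O → Q → S.
Z: letters move forward 1 place in the alphabet; G, H, I, J, K, L, M → N → O.
W: runs through the solfège scale do→ti, so fa, sol, la, ti, do, re, mi → fa → sol.
Putting the parts together: (x=J | y=Q | z=N | w=fa) and then (x=H | y=S | z=O | w=sol).

(x=J | y=Q | z=N | w=fa), (x=H | y=S | z=O | w=sol)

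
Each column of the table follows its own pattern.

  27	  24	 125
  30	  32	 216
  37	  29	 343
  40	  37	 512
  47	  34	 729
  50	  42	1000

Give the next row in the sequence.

First component: alternating steps +3, +7, +3, +7, …, so 27, 30, 37, 40, 47, 50 → 57.
Second component goes 24, 32, 29, 37, 34, 42 → 39 (alternating steps +8, −3, +8, −3, …).
Third component — perfect cubes: 5³, 6³, 7³, …: 125, 216, 343, 512, 729, 1000 → 1331.
Putting it together: 57  39  1331.

57  39  1331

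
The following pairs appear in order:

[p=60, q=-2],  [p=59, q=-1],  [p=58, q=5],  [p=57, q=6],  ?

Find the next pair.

[p=56, q=12]

P: −1 each step; 60, 59, 58, 57 → 56.
Q — alternating steps +1, +6, +1, +6, …: -2, -1, 5, 6 → 12.
Combining the parts gives [p=56, q=12].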